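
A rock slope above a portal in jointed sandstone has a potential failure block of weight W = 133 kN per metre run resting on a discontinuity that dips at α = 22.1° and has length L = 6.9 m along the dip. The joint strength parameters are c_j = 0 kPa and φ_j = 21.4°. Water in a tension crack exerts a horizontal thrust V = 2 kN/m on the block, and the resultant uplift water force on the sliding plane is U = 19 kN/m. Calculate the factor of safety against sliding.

Resolving the block weight along and normal to the plane and applying the Mohr–Coulomb strength on the joint:
N' = W cosα − U − V sinα = 133·cos22.1° − 19 − 2·sin22.1° = 103.5 kN/m
Driving force T = W sinα + V cosα = 133·sin22.1° + 2·cos22.1° = 51.9 kN/m
Resisting force R = c_j·L + N'·tanφ_j = 0·6.9 + 103.5·tan21.4° = 0.0 + 40.6 = 40.6 kN/m
FS = R / T = 40.6 / 51.9 = 0.781

FS = 0.78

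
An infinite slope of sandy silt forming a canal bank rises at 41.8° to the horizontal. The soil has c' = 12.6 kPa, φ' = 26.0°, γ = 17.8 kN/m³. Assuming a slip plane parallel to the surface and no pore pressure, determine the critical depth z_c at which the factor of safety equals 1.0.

Setting FS = 1.00 in FS = [c' + γz cos²β tanφ'] / [γz sinβ cosβ] and solving for z:
z = c' / [γ cosβ (FS·sinβ − cosβ·tanφ')]
  = 12.6 / [17.8·cos41.8°·(1.00·sin41.8° − cos41.8°·tan26.0°)]
  = 12.6 / [17.8·0.7455·(1.00·0.6665 − 0.7455·0.4877)]
  = 12.6 / 4.0198 = 3.134 m

z_c = 3.13 m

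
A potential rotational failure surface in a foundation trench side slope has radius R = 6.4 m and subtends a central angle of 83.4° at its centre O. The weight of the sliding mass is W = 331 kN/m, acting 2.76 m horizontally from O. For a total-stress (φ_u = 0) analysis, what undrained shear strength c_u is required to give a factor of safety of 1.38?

c_u = 21.1 kPa

FS = c_u·L_a·R / (W·d), so c_u = FS·W·d / (L_a·R).
Arc length L_a = R·θ = 6.4·(83.4°·π/180) = 6.4·1.4556 = 9.32 m
c_u = 1.38·331·2.76 / (9.32·6.4) = 1260.7 / 59.62 = 21.15 kPa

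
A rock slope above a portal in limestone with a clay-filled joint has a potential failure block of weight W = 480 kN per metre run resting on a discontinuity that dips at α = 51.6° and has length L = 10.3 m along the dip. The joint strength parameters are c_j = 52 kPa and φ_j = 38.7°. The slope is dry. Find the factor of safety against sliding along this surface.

FS = 2.06

Resolving the block weight along and normal to the plane and applying the Mohr–Coulomb strength on the joint:
N' = W cosα = 480·cos51.6° = 298.2 kN/m
Driving force T = W sinα = 480·sin51.6° = 376.2 kN/m
Resisting force R = c_j·L + N'·tanφ_j = 52·10.3 + 298.2·tan38.7° = 535.6 + 238.9 = 774.5 kN/m
FS = R / T = 774.5 / 376.2 = 2.059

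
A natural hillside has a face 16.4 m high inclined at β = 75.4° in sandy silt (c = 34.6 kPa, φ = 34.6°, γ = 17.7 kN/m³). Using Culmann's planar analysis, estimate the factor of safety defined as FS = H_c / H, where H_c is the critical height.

H_c = (4c/γ) · sinβ cosφ / [1 − cos(β − φ)]
    = (4·34.6/17.7) · sin75.4°·cos34.6° / [1 − cos40.8°]
    = 7.819 · 0.7966 / 0.2430 = 25.63 m
FS = H_c / H = 25.63 / 16.4 = 1.563

FS = 1.56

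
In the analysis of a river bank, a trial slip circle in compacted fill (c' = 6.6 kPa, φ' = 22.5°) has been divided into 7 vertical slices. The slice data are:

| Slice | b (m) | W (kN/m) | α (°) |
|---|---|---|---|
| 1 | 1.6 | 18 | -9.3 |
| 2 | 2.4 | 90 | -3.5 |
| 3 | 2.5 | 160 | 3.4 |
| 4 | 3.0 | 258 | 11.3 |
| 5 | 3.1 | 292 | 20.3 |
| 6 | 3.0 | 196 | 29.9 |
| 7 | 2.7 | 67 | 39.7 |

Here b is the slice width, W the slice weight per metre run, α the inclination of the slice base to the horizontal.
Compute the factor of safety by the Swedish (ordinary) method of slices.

Ordinary method of slices: FS = Σ[c'·Δl_i + (W_i cosα_i)·tanφ'] / Σ W_i sinα_i, with Δl_i = b_i / cosα_i.
Slice 1: Δl = 1.6/cos(-9.3°) = 1.621 m; N'_1 = 18·cos(-9.3°) = 17.8; c'Δl = 10.70; W sinα = -2.9
Slice 2: Δl = 2.4/cos(-3.5°) = 2.404 m; N'_2 = 90·cos(-3.5°) = 89.8; c'Δl = 15.87; W sinα = -5.5
Slice 3: Δl = 2.5/cos3.4° = 2.504 m; N'_3 = 160·cos3.4° = 159.7; c'Δl = 16.53; W sinα = 9.5
Slice 4: Δl = 3.0/cos11.3° = 3.059 m; N'_4 = 258·cos11.3° = 253.0; c'Δl = 20.19; W sinα = 50.6
Slice 5: Δl = 3.1/cos20.3° = 3.305 m; N'_5 = 292·cos20.3° = 273.9; c'Δl = 21.81; W sinα = 101.3
Slice 6: Δl = 3.0/cos29.9° = 3.461 m; N'_6 = 196·cos29.9° = 169.9; c'Δl = 22.84; W sinα = 97.7
Slice 7: Δl = 2.7/cos39.7° = 3.509 m; N'_7 = 67·cos39.7° = 51.5; c'Δl = 23.16; W sinα = 42.8
Σc'Δl = 131.1 kN/m; ΣN' = 1015.6 kN/m; ΣW sinα = 293.4 kN/m
Resisting = 131.1 + 1015.6·tan22.5° = 131.1 + 420.7 = 551.8 kN/m
FS = 551.8 / 293.4 = 1.880

FS = 1.88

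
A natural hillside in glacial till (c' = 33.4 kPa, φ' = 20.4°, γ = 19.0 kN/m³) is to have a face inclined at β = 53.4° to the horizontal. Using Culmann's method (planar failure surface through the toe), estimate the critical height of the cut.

H_c = 32.80 m

Culmann's analysis gives the critical failure plane at α_cr = (β + φ')/2 = (53.4 + 20.4)/2 = 36.9°, and the critical height
H_c = (4c'/γ) · sinβ cosφ' / [1 − cos(β − φ')]
    = (4·33.4/19.0) · sin53.4°·cos20.4° / [1 − cos(33.0°)]
    = 7.032 · 0.8028·0.9373 / [1 − 0.8387]
    = 7.032 · 0.7525 / 0.1613
    = 32.80 m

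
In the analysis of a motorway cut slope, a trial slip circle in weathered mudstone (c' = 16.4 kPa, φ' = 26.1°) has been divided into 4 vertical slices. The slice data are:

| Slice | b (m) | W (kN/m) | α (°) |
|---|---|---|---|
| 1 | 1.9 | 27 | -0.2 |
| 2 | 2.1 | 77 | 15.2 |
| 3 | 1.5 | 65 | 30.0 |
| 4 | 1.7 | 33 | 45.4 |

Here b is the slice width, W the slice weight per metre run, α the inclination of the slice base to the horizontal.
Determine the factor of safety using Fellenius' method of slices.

Ordinary method of slices: FS = Σ[c'·Δl_i + (W_i cosα_i)·tanφ'] / Σ W_i sinα_i, with Δl_i = b_i / cosα_i.
Slice 1: Δl = 1.9/cos(-0.2°) = 1.900 m; N'_1 = 27·cos(-0.2°) = 27.0; c'Δl = 31.16; W sinα = -0.1
Slice 2: Δl = 2.1/cos15.2° = 2.176 m; N'_2 = 77·cos15.2° = 74.3; c'Δl = 35.69; W sinα = 20.2
Slice 3: Δl = 1.5/cos30.0° = 1.732 m; N'_3 = 65·cos30.0° = 56.3; c'Δl = 28.41; W sinα = 32.5
Slice 4: Δl = 1.7/cos45.4° = 2.421 m; N'_4 = 33·cos45.4° = 23.2; c'Δl = 39.71; W sinα = 23.5
Σc'Δl = 135.0 kN/m; ΣN' = 180.8 kN/m; ΣW sinα = 76.1 kN/m
Resisting = 135.0 + 180.8·tan26.1° = 135.0 + 88.6 = 223.5 kN/m
FS = 223.5 / 76.1 = 2.938

FS = 2.94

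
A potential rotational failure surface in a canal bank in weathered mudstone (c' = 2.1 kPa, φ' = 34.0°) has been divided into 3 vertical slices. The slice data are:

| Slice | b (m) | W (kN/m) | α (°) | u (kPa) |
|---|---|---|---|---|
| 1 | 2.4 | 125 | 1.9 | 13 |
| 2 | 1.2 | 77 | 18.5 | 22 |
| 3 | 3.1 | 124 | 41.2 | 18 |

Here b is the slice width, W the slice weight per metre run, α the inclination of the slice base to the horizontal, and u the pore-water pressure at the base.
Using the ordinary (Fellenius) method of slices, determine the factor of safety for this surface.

Ordinary method of slices: FS = Σ[c'·Δl_i + (W_i cosα_i − u_i·Δl_i)·tanφ'] / Σ W_i sinα_i, with Δl_i = b_i / cosα_i.
Slice 1: Δl = 2.4/cos1.9° = 2.401 m; N'_1 = 125·cos1.9° − 13·2.401 = 93.7; c'Δl = 5.04; W sinα = 4.1
Slice 2: Δl = 1.2/cos18.5° = 1.265 m; N'_2 = 77·cos18.5° − 22·1.265 = 45.2; c'Δl = 2.66; W sinα = 24.4
Slice 3: Δl = 3.1/cos41.2° = 4.120 m; N'_3 = 124·cos41.2° − 18·4.120 = 19.1; c'Δl = 8.65; W sinα = 81.7
Σc'Δl = 16.4 kN/m; ΣN' = 158.0 kN/m; ΣW sinα = 110.3 kN/m
Resisting = 16.4 + 158.0·tan34.0° = 16.4 + 106.6 = 122.9 kN/m
FS = 122.9 / 110.3 = 1.115

FS = 1.12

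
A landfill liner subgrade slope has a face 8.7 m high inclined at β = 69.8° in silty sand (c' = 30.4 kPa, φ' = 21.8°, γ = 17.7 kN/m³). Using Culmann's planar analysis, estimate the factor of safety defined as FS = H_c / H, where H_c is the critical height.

H_c = (4c'/γ) · sinβ cosφ' / [1 − cos(β − φ')]
    = (4·30.4/17.7) · sin69.8°·cos21.8° / [1 − cos48.0°]
    = 6.870 · 0.8714 / 0.3309 = 18.09 m
FS = H_c / H = 18.09 / 8.7 = 2.080

FS = 2.08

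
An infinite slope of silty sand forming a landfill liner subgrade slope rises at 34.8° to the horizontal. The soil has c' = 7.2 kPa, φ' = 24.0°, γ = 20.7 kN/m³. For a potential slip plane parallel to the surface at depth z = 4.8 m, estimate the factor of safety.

For an infinite slope with a slip plane parallel to the surface (no pore pressure): FS = [c' + γz cos²β tanφ'] / [γz sinβ cosβ].
γz = 20.7·4.8 = 99.36 kN/m²
Numerator = 7.2 + 99.36·cos²34.8°·tan24.0° = 7.2 + 99.36·0.6743·0.4452 = 37.029 kPa
Denominator = 99.36·sin34.8°·cos34.8° = 99.36·0.5707·0.8211 = 46.564 kPa
FS = 37.029 / 46.564 = 0.795

FS = 0.80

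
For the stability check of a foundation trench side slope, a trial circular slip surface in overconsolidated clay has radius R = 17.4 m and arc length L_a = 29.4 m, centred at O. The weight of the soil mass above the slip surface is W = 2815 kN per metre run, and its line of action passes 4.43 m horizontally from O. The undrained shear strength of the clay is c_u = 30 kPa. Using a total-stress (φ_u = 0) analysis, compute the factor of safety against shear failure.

Taking moments about the centre O, the resisting moment is provided by the undrained shear strength acting along the arc:
M_R = c_u·L_a·R = 30·29.40·17.4 = 15346.8 kN·m/m
M_D = W·d = 2815·4.43 = 12470.4 kN·m/m
FS = M_R / M_D = 15346.8 / 12470.4 = 1.231

FS = 1.23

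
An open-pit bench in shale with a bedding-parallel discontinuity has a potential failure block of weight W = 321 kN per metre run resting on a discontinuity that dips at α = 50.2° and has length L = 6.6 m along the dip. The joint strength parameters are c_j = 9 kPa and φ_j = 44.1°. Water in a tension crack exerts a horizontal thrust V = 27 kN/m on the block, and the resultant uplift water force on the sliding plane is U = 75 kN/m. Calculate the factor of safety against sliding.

Resolving the block weight along and normal to the plane and applying the Mohr–Coulomb strength on the joint:
N' = W cosα − U − V sinα = 321·cos50.2° − 75 − 27·sin50.2° = 109.7 kN/m
Driving force T = W sinα + V cosα = 321·sin50.2° + 27·cos50.2° = 263.9 kN/m
Resisting force R = c_j·L + N'·tanφ_j = 9·6.6 + 109.7·tan44.1° = 59.4 + 106.3 = 165.7 kN/m
FS = R / T = 165.7 / 263.9 = 0.628

FS = 0.63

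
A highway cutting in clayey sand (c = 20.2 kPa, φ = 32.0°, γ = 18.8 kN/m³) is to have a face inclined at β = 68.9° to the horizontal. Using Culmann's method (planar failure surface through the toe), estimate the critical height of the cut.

Culmann's analysis gives the critical failure plane at α_cr = (β + φ)/2 = (68.9 + 32.0)/2 = 50.5°, and the critical height
H_c = (4c/γ) · sinβ cosφ / [1 − cos(β − φ)]
    = (4·20.2/18.8) · sin68.9°·cos32.0° / [1 − cos(36.9°)]
    = 4.298 · 0.9330·0.8480 / [1 − 0.7997]
    = 4.298 · 0.7912 / 0.2003
    = 16.98 m

H_c = 16.98 m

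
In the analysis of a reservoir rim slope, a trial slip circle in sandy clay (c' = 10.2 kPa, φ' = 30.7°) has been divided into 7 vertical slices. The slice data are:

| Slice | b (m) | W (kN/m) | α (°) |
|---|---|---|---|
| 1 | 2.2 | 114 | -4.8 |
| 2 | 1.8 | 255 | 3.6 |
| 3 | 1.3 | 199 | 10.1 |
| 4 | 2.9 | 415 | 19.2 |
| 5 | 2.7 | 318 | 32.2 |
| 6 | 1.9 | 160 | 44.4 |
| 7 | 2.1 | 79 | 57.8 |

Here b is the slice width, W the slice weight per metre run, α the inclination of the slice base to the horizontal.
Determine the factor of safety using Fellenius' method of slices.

Ordinary method of slices: FS = Σ[c'·Δl_i + (W_i cosα_i)·tanφ'] / Σ W_i sinα_i, with Δl_i = b_i / cosα_i.
Slice 1: Δl = 2.2/cos(-4.8°) = 2.208 m; N'_1 = 114·cos(-4.8°) = 113.6; c'Δl = 22.52; W sinα = -9.5
Slice 2: Δl = 1.8/cos3.6° = 1.804 m; N'_2 = 255·cos3.6° = 254.5; c'Δl = 18.40; W sinα = 16.0
Slice 3: Δl = 1.3/cos10.1° = 1.320 m; N'_3 = 199·cos10.1° = 195.9; c'Δl = 13.47; W sinα = 34.9
Slice 4: Δl = 2.9/cos19.2° = 3.071 m; N'_4 = 415·cos19.2° = 391.9; c'Δl = 31.32; W sinα = 136.5
Slice 5: Δl = 2.7/cos32.2° = 3.191 m; N'_5 = 318·cos32.2° = 269.1; c'Δl = 32.55; W sinα = 169.5
Slice 6: Δl = 1.9/cos44.4° = 2.659 m; N'_6 = 160·cos44.4° = 114.3; c'Δl = 27.12; W sinα = 111.9
Slice 7: Δl = 2.1/cos57.8° = 3.941 m; N'_7 = 79·cos57.8° = 42.1; c'Δl = 40.20; W sinα = 66.8
Σc'Δl = 185.6 kN/m; ΣN' = 1381.4 kN/m; ΣW sinα = 526.1 kN/m
Resisting = 185.6 + 1381.4·tan30.7° = 185.6 + 820.2 = 1005.8 kN/m
FS = 1005.8 / 526.1 = 1.912

FS = 1.91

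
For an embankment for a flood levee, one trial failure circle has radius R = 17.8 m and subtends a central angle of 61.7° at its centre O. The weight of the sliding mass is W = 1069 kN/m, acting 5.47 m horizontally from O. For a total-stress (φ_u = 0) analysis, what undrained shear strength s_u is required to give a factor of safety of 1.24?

s_u = 21.3 kPa

FS = s_u·L_a·R / (W·d), so s_u = FS·W·d / (L_a·R).
Arc length L_a = R·θ = 17.8·(61.7°·π/180) = 17.8·1.0769 = 19.17 m
s_u = 1.24·1069·5.47 / (19.17·17.8) = 7250.8 / 341.19 = 21.25 kPa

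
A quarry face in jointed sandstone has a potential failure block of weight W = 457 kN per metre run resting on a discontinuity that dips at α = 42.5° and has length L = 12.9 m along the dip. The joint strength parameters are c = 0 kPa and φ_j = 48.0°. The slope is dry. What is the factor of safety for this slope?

Resolving the block weight along and normal to the plane and applying the Mohr–Coulomb strength on the joint:
N' = W cosα = 457·cos42.5° = 336.9 kN/m
Driving force T = W sinα = 457·sin42.5° = 308.7 kN/m
Resisting force R = c·L + N'·tanφ_j = 0·12.9 + 336.9·tan48.0° = 0.0 + 374.2 = 374.2 kN/m
FS = R / T = 374.2 / 308.7 = 1.212

FS = 1.21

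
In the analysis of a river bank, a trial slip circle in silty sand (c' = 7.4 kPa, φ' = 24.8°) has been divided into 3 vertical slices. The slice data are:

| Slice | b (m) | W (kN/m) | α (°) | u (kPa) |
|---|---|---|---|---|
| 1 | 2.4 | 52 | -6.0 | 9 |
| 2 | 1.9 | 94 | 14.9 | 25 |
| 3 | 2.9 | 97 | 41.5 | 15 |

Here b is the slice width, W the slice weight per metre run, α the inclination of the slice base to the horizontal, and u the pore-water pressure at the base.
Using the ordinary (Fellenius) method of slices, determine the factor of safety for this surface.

FS = 1.22

Ordinary method of slices: FS = Σ[c'·Δl_i + (W_i cosα_i − u_i·Δl_i)·tanφ'] / Σ W_i sinα_i, with Δl_i = b_i / cosα_i.
Slice 1: Δl = 2.4/cos(-6.0°) = 2.413 m; N'_1 = 52·cos(-6.0°) − 9·2.413 = 30.0; c'Δl = 17.86; W sinα = -5.4
Slice 2: Δl = 1.9/cos14.9° = 1.966 m; N'_2 = 94·cos14.9° − 25·1.966 = 41.7; c'Δl = 14.55; W sinα = 24.2
Slice 3: Δl = 2.9/cos41.5° = 3.872 m; N'_3 = 97·cos41.5° − 15·3.872 = 14.6; c'Δl = 28.65; W sinα = 64.3
Σc'Δl = 61.1 kN/m; ΣN' = 86.3 kN/m; ΣW sinα = 83.0 kN/m
Resisting = 61.1 + 86.3·tan24.8° = 61.1 + 39.9 = 100.9 kN/m
FS = 100.9 / 83.0 = 1.216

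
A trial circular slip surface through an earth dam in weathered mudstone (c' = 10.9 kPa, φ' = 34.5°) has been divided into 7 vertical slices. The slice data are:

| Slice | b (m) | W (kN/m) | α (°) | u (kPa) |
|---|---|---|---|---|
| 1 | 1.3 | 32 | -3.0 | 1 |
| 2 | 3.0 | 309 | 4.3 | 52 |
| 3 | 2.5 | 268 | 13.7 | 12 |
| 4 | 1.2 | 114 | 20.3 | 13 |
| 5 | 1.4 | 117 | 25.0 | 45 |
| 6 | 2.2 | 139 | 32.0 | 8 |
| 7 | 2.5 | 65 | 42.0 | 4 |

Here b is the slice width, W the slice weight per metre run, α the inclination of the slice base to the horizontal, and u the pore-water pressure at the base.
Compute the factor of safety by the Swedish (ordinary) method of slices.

FS = 2.17

Ordinary method of slices: FS = Σ[c'·Δl_i + (W_i cosα_i − u_i·Δl_i)·tanφ'] / Σ W_i sinα_i, with Δl_i = b_i / cosα_i.
Slice 1: Δl = 1.3/cos(-3.0°) = 1.302 m; N'_1 = 32·cos(-3.0°) − 1·1.302 = 30.7; c'Δl = 14.19; W sinα = -1.7
Slice 2: Δl = 3.0/cos4.3° = 3.008 m; N'_2 = 309·cos4.3° − 52·3.008 = 151.7; c'Δl = 32.79; W sinα = 23.2
Slice 3: Δl = 2.5/cos13.7° = 2.573 m; N'_3 = 268·cos13.7° − 12·2.573 = 229.5; c'Δl = 28.05; W sinα = 63.5
Slice 4: Δl = 1.2/cos20.3° = 1.279 m; N'_4 = 114·cos20.3° − 13·1.279 = 90.3; c'Δl = 13.95; W sinα = 39.6
Slice 5: Δl = 1.4/cos25.0° = 1.545 m; N'_5 = 117·cos25.0° − 45·1.545 = 36.5; c'Δl = 16.84; W sinα = 49.4
Slice 6: Δl = 2.2/cos32.0° = 2.594 m; N'_6 = 139·cos32.0° − 8·2.594 = 97.1; c'Δl = 28.28; W sinα = 73.7
Slice 7: Δl = 2.5/cos42.0° = 3.364 m; N'_7 = 65·cos42.0° − 4·3.364 = 34.8; c'Δl = 36.67; W sinα = 43.5
Σc'Δl = 170.8 kN/m; ΣN' = 670.6 kN/m; ΣW sinα = 291.1 kN/m
Resisting = 170.8 + 670.6·tan34.5° = 170.8 + 460.9 = 631.7 kN/m
FS = 631.7 / 291.1 = 2.170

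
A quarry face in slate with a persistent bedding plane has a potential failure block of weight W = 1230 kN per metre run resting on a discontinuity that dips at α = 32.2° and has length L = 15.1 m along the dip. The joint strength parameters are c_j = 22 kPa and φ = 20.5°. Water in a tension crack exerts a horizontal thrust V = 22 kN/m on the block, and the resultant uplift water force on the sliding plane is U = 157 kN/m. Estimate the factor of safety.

FS = 0.98

Resolving the block weight along and normal to the plane and applying the Mohr–Coulomb strength on the joint:
N' = W cosα − U − V sinα = 1230·cos32.2° − 157 − 22·sin32.2° = 872.1 kN/m
Driving force T = W sinα + V cosα = 1230·sin32.2° + 22·cos32.2° = 674.1 kN/m
Resisting force R = c_j·L + N'·tanφ = 22·15.1 + 872.1·tan20.5° = 332.2 + 326.1 = 658.3 kN/m
FS = R / T = 658.3 / 674.1 = 0.977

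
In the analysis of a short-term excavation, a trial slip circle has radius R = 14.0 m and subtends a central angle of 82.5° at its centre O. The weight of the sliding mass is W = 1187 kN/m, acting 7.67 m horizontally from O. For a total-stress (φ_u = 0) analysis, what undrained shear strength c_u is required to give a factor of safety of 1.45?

c_u = 46.8 kPa

FS = c_u·L_a·R / (W·d), so c_u = FS·W·d / (L_a·R).
Arc length L_a = R·θ = 14.0·(82.5°·π/180) = 14.0·1.4399 = 20.16 m
c_u = 1.45·1187·7.67 / (20.16·14.0) = 13201.2 / 282.22 = 46.78 kPa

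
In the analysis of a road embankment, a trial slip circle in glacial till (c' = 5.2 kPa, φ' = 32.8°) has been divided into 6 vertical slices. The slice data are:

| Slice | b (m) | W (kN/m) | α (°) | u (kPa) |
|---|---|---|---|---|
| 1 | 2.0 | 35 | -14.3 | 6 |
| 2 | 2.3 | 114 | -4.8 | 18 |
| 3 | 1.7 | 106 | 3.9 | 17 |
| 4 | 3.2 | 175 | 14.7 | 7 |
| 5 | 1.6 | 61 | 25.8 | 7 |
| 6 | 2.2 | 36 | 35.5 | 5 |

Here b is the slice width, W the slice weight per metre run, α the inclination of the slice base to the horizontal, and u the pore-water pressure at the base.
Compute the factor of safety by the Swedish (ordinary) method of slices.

Ordinary method of slices: FS = Σ[c'·Δl_i + (W_i cosα_i − u_i·Δl_i)·tanφ'] / Σ W_i sinα_i, with Δl_i = b_i / cosα_i.
Slice 1: Δl = 2.0/cos(-14.3°) = 2.064 m; N'_1 = 35·cos(-14.3°) − 6·2.064 = 21.5; c'Δl = 10.73; W sinα = -8.6
Slice 2: Δl = 2.3/cos(-4.8°) = 2.308 m; N'_2 = 114·cos(-4.8°) − 18·2.308 = 72.1; c'Δl = 12.00; W sinα = -9.5
Slice 3: Δl = 1.7/cos3.9° = 1.704 m; N'_3 = 106·cos3.9° − 17·1.704 = 76.8; c'Δl = 8.86; W sinα = 7.2
Slice 4: Δl = 3.2/cos14.7° = 3.308 m; N'_4 = 175·cos14.7° − 7·3.308 = 146.1; c'Δl = 17.20; W sinα = 44.4
Slice 5: Δl = 1.6/cos25.8° = 1.777 m; N'_5 = 61·cos25.8° − 7·1.777 = 42.5; c'Δl = 9.24; W sinα = 26.5
Slice 6: Δl = 2.2/cos35.5° = 2.702 m; N'_6 = 36·cos35.5° − 5·2.702 = 15.8; c'Δl = 14.05; W sinα = 20.9
Σc'Δl = 72.1 kN/m; ΣN' = 374.8 kN/m; ΣW sinα = 80.9 kN/m
Resisting = 72.1 + 374.8·tan32.8° = 72.1 + 241.5 = 313.6 kN/m
FS = 313.6 / 80.9 = 3.877

FS = 3.88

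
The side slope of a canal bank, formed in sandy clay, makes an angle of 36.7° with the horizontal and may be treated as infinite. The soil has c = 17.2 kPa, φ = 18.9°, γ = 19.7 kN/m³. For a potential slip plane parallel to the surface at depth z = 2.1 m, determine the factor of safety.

For an infinite slope with a slip plane parallel to the surface (no pore pressure): FS = [c + γz cos²β tanφ] / [γz sinβ cosβ].
γz = 19.7·2.1 = 41.37 kN/m²
Numerator = 17.2 + 41.37·cos²36.7°·tan18.9° = 17.2 + 41.37·0.6428·0.3424 = 26.305 kPa
Denominator = 41.37·sin36.7°·cos36.7° = 41.37·0.5976·0.8018 = 19.823 kPa
FS = 26.305 / 19.823 = 1.327

FS = 1.33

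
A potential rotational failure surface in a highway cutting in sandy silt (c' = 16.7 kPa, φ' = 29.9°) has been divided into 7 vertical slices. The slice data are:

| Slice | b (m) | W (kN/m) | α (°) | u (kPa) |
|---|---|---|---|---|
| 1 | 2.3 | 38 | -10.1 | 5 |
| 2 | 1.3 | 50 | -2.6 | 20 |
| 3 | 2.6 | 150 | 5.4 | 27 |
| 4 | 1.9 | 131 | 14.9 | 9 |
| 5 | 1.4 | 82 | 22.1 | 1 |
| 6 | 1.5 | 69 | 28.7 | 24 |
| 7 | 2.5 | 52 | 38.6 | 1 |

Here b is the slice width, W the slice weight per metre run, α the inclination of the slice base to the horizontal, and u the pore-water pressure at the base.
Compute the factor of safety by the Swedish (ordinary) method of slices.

FS = 3.37

Ordinary method of slices: FS = Σ[c'·Δl_i + (W_i cosα_i − u_i·Δl_i)·tanφ'] / Σ W_i sinα_i, with Δl_i = b_i / cosα_i.
Slice 1: Δl = 2.3/cos(-10.1°) = 2.336 m; N'_1 = 38·cos(-10.1°) − 5·2.336 = 25.7; c'Δl = 39.01; W sinα = -6.7
Slice 2: Δl = 1.3/cos(-2.6°) = 1.301 m; N'_2 = 50·cos(-2.6°) − 20·1.301 = 23.9; c'Δl = 21.73; W sinα = -2.3
Slice 3: Δl = 2.6/cos5.4° = 2.612 m; N'_3 = 150·cos5.4° − 27·2.612 = 78.8; c'Δl = 43.61; W sinα = 14.1
Slice 4: Δl = 1.9/cos14.9° = 1.966 m; N'_4 = 131·cos14.9° − 9·1.966 = 108.9; c'Δl = 32.83; W sinα = 33.7
Slice 5: Δl = 1.4/cos22.1° = 1.511 m; N'_5 = 82·cos22.1° − 1·1.511 = 74.5; c'Δl = 25.23; W sinα = 30.9
Slice 6: Δl = 1.5/cos28.7° = 1.710 m; N'_6 = 69·cos28.7° − 24·1.710 = 19.5; c'Δl = 28.56; W sinα = 33.1
Slice 7: Δl = 2.5/cos38.6° = 3.199 m; N'_7 = 52·cos38.6° − 1·3.199 = 37.4; c'Δl = 53.42; W sinα = 32.4
Σc'Δl = 244.4 kN/m; ΣN' = 368.8 kN/m; ΣW sinα = 135.3 kN/m
Resisting = 244.4 + 368.8·tan29.9° = 244.4 + 212.0 = 456.5 kN/m
FS = 456.5 / 135.3 = 3.374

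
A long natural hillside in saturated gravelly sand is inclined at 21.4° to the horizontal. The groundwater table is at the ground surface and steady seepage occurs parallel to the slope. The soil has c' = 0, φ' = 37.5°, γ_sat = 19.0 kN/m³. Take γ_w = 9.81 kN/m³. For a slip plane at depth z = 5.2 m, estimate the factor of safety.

With seepage parallel to the slope and the water table at the surface, the effective normal stress on the slip plane uses the buoyant unit weight γ' = γ_sat − γ_w while the driving shear stress uses γ_sat:
FS = [c' + γ' z cos²β tanφ'] / [γ_sat z sinβ cosβ]
(For c' = 0 this reduces to FS = (γ'/γ_sat)·tanφ'/tanβ.)
γ' = 19.0 − 9.81 = 9.19 kN/m³
Numerator = 0.0 + 9.19·5.2·cos²21.4°·tan37.5° = 0.0 + 9.19·5.2·0.8669·0.7673 = 31.787 kPa
Denominator = 19.0·5.2·sin21.4°·cos21.4° = 19.0·5.2·0.3649·0.9311 = 33.564 kPa
FS = 31.787 / 33.564 = 0.947

FS = 0.95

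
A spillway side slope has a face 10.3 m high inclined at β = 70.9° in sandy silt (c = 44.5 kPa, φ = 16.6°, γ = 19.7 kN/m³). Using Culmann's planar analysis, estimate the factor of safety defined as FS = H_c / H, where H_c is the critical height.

FS = 1.91

H_c = (4c/γ) · sinβ cosφ / [1 − cos(β − φ)]
    = (4·44.5/19.7) · sin70.9°·cos16.6° / [1 − cos54.3°]
    = 9.036 · 0.9056 / 0.4165 = 19.65 m
FS = H_c / H = 19.65 / 10.3 = 1.908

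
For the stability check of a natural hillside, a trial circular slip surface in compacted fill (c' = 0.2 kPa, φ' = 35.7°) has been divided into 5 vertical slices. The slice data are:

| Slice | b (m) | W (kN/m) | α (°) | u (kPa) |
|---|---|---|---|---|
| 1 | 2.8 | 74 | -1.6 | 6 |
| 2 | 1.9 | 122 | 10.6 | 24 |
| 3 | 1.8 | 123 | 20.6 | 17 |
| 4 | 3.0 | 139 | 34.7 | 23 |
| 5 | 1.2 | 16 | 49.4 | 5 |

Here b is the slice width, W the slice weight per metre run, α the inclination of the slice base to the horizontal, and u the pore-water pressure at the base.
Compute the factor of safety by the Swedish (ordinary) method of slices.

FS = 1.15

Ordinary method of slices: FS = Σ[c'·Δl_i + (W_i cosα_i − u_i·Δl_i)·tanφ'] / Σ W_i sinα_i, with Δl_i = b_i / cosα_i.
Slice 1: Δl = 2.8/cos(-1.6°) = 2.801 m; N'_1 = 74·cos(-1.6°) − 6·2.801 = 57.2; c'Δl = 0.56; W sinα = -2.1
Slice 2: Δl = 1.9/cos10.6° = 1.933 m; N'_2 = 122·cos10.6° − 24·1.933 = 73.5; c'Δl = 0.39; W sinα = 22.4
Slice 3: Δl = 1.8/cos20.6° = 1.923 m; N'_3 = 123·cos20.6° − 17·1.923 = 82.4; c'Δl = 0.38; W sinα = 43.3
Slice 4: Δl = 3.0/cos34.7° = 3.649 m; N'_4 = 139·cos34.7° − 23·3.649 = 30.4; c'Δl = 0.73; W sinα = 79.1
Slice 5: Δl = 1.2/cos49.4° = 1.844 m; N'_5 = 16·cos49.4° − 5·1.844 = 1.2; c'Δl = 0.37; W sinα = 12.1
Σc'Δl = 2.4 kN/m; ΣN' = 244.7 kN/m; ΣW sinα = 154.9 kN/m
Resisting = 2.4 + 244.7·tan35.7° = 2.4 + 175.8 = 178.3 kN/m
FS = 178.3 / 154.9 = 1.151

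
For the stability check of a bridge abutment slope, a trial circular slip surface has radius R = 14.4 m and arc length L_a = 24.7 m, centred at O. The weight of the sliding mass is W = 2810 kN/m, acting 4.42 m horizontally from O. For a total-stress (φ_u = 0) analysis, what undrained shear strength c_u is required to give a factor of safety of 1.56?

c_u = 54.5 kPa

FS = c_u·L_a·R / (W·d), so c_u = FS·W·d / (L_a·R).
c_u = 1.56·2810·4.42 / (24.70·14.4) = 19375.5 / 355.68 = 54.47 kPa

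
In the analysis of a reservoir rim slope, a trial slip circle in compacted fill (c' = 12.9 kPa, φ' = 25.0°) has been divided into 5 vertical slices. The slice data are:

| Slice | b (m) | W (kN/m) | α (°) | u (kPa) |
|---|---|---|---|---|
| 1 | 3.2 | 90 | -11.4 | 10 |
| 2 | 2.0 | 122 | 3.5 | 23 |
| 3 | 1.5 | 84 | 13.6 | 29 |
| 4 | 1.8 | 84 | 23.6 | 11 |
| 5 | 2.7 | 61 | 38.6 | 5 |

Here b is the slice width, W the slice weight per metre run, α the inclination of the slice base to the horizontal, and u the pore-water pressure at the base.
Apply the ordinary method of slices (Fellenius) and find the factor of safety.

FS = 3.41

Ordinary method of slices: FS = Σ[c'·Δl_i + (W_i cosα_i − u_i·Δl_i)·tanφ'] / Σ W_i sinα_i, with Δl_i = b_i / cosα_i.
Slice 1: Δl = 3.2/cos(-11.4°) = 3.264 m; N'_1 = 90·cos(-11.4°) − 10·3.264 = 55.6; c'Δl = 42.11; W sinα = -17.8
Slice 2: Δl = 2.0/cos3.5° = 2.004 m; N'_2 = 122·cos3.5° − 23·2.004 = 75.7; c'Δl = 25.85; W sinα = 7.4
Slice 3: Δl = 1.5/cos13.6° = 1.543 m; N'_3 = 84·cos13.6° − 29·1.543 = 36.9; c'Δl = 19.91; W sinα = 19.8
Slice 4: Δl = 1.8/cos23.6° = 1.964 m; N'_4 = 84·cos23.6° − 11·1.964 = 55.4; c'Δl = 25.34; W sinα = 33.6
Slice 5: Δl = 2.7/cos38.6° = 3.455 m; N'_5 = 61·cos38.6° − 5·3.455 = 30.4; c'Δl = 44.57; W sinα = 38.1
Σc'Δl = 157.8 kN/m; ΣN' = 253.9 kN/m; ΣW sinα = 81.1 kN/m
Resisting = 157.8 + 253.9·tan25.0° = 157.8 + 118.4 = 276.2 kN/m
FS = 276.2 / 81.1 = 3.406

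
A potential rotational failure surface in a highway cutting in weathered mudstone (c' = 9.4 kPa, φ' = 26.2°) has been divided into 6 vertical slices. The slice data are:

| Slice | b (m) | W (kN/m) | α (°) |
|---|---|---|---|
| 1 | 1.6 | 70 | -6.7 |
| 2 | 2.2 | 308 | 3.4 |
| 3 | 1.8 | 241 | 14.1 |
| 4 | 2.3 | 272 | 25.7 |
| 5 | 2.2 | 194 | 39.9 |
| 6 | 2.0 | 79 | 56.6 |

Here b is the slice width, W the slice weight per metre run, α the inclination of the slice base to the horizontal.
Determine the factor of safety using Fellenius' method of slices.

FS = 1.73

Ordinary method of slices: FS = Σ[c'·Δl_i + (W_i cosα_i)·tanφ'] / Σ W_i sinα_i, with Δl_i = b_i / cosα_i.
Slice 1: Δl = 1.6/cos(-6.7°) = 1.611 m; N'_1 = 70·cos(-6.7°) = 69.5; c'Δl = 15.14; W sinα = -8.2
Slice 2: Δl = 2.2/cos3.4° = 2.204 m; N'_2 = 308·cos3.4° = 307.5; c'Δl = 20.72; W sinα = 18.3
Slice 3: Δl = 1.8/cos14.1° = 1.856 m; N'_3 = 241·cos14.1° = 233.7; c'Δl = 17.45; W sinα = 58.7
Slice 4: Δl = 2.3/cos25.7° = 2.553 m; N'_4 = 272·cos25.7° = 245.1; c'Δl = 23.99; W sinα = 118.0
Slice 5: Δl = 2.2/cos39.9° = 2.868 m; N'_5 = 194·cos39.9° = 148.8; c'Δl = 26.96; W sinα = 124.4
Slice 6: Δl = 2.0/cos56.6° = 3.633 m; N'_6 = 79·cos56.6° = 43.5; c'Δl = 34.15; W sinα = 66.0
Σc'Δl = 138.4 kN/m; ΣN' = 1048.1 kN/m; ΣW sinα = 377.2 kN/m
Resisting = 138.4 + 1048.1·tan26.2° = 138.4 + 515.7 = 654.2 kN/m
FS = 654.2 / 377.2 = 1.734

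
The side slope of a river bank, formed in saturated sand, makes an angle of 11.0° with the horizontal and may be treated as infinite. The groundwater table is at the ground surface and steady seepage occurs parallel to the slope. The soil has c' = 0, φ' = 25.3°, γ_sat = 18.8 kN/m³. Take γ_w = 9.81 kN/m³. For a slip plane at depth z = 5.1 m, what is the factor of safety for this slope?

With seepage parallel to the slope and the water table at the surface, the effective normal stress on the slip plane uses the buoyant unit weight γ' = γ_sat − γ_w while the driving shear stress uses γ_sat:
FS = [c' + γ' z cos²β tanφ'] / [γ_sat z sinβ cosβ]
(For c' = 0 this reduces to FS = (γ'/γ_sat)·tanφ'/tanβ.)
γ' = 18.8 − 9.81 = 8.99 kN/m³
Numerator = 0.0 + 8.99·5.1·cos²11.0°·tan25.3° = 0.0 + 8.99·5.1·0.9636·0.4727 = 20.884 kPa
Denominator = 18.8·5.1·sin11.0°·cos11.0° = 18.8·5.1·0.1908·0.9816 = 17.959 kPa
FS = 20.884 / 17.959 = 1.163

FS = 1.16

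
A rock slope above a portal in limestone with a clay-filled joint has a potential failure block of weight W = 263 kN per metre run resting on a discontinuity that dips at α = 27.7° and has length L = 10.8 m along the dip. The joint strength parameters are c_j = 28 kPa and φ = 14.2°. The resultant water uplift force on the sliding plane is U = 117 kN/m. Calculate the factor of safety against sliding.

FS = 2.71

Resolving the block weight along and normal to the plane and applying the Mohr–Coulomb strength on the joint:
N' = W cosα − U = 263·cos27.7° − 117 = 115.9 kN/m
Driving force T = W sinα = 263·sin27.7° = 122.3 kN/m
Resisting force R = c_j·L + N'·tanφ = 28·10.8 + 115.9·tan14.2° = 302.4 + 29.3 = 331.7 kN/m
FS = R / T = 331.7 / 122.3 = 2.713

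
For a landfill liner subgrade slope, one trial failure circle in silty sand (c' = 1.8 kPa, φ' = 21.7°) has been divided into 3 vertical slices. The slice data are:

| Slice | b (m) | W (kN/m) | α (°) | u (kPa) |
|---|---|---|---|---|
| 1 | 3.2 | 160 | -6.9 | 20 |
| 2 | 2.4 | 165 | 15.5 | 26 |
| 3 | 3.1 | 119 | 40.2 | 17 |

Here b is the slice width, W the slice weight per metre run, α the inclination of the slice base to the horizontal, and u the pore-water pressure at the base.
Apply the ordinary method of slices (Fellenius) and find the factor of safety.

Ordinary method of slices: FS = Σ[c'·Δl_i + (W_i cosα_i − u_i·Δl_i)·tanφ'] / Σ W_i sinα_i, with Δl_i = b_i / cosα_i.
Slice 1: Δl = 3.2/cos(-6.9°) = 3.223 m; N'_1 = 160·cos(-6.9°) − 20·3.223 = 94.4; c'Δl = 5.80; W sinα = -19.2
Slice 2: Δl = 2.4/cos15.5° = 2.491 m; N'_2 = 165·cos15.5° − 26·2.491 = 94.2; c'Δl = 4.48; W sinα = 44.1
Slice 3: Δl = 3.1/cos40.2° = 4.059 m; N'_3 = 119·cos40.2° − 17·4.059 = 21.9; c'Δl = 7.31; W sinα = 76.8
Σc'Δl = 17.6 kN/m; ΣN' = 210.5 kN/m; ΣW sinα = 101.7 kN/m
Resisting = 17.6 + 210.5·tan21.7° = 17.6 + 83.8 = 101.4 kN/m
FS = 101.4 / 101.7 = 0.997

FS = 1.00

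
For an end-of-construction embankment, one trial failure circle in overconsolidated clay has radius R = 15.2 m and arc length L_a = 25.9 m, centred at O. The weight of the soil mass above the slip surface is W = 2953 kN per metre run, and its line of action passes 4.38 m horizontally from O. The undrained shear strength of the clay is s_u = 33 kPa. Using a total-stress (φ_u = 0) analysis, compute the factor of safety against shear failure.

Taking moments about the centre O, the resisting moment is provided by the undrained shear strength acting along the arc:
M_R = s_u·L_a·R = 33·25.90·15.2 = 12991.4 kN·m/m
M_D = W·d = 2953·4.38 = 12934.1 kN·m/m
FS = M_R / M_D = 12991.4 / 12934.1 = 1.004

FS = 1.00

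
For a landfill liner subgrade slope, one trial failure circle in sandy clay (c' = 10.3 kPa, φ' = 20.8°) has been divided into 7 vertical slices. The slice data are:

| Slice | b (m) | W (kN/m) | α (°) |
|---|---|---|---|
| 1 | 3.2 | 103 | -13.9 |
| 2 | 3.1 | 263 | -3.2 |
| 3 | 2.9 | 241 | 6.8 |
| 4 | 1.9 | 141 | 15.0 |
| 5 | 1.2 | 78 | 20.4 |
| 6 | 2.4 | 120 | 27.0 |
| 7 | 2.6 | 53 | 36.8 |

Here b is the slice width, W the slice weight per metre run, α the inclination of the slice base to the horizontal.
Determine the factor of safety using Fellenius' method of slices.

FS = 4.00

Ordinary method of slices: FS = Σ[c'·Δl_i + (W_i cosα_i)·tanφ'] / Σ W_i sinα_i, with Δl_i = b_i / cosα_i.
Slice 1: Δl = 3.2/cos(-13.9°) = 3.297 m; N'_1 = 103·cos(-13.9°) = 100.0; c'Δl = 33.95; W sinα = -24.7
Slice 2: Δl = 3.1/cos(-3.2°) = 3.105 m; N'_2 = 263·cos(-3.2°) = 262.6; c'Δl = 31.98; W sinα = -14.7
Slice 3: Δl = 2.9/cos6.8° = 2.921 m; N'_3 = 241·cos6.8° = 239.3; c'Δl = 30.08; W sinα = 28.5
Slice 4: Δl = 1.9/cos15.0° = 1.967 m; N'_4 = 141·cos15.0° = 136.2; c'Δl = 20.26; W sinα = 36.5
Slice 5: Δl = 1.2/cos20.4° = 1.280 m; N'_5 = 78·cos20.4° = 73.1; c'Δl = 13.19; W sinα = 27.2
Slice 6: Δl = 2.4/cos27.0° = 2.694 m; N'_6 = 120·cos27.0° = 106.9; c'Δl = 27.74; W sinα = 54.5
Slice 7: Δl = 2.6/cos36.8° = 3.247 m; N'_7 = 53·cos36.8° = 42.4; c'Δl = 33.44; W sinα = 31.7
Σc'Δl = 190.7 kN/m; ΣN' = 960.5 kN/m; ΣW sinα = 139.0 kN/m
Resisting = 190.7 + 960.5·tan20.8° = 190.7 + 364.9 = 555.5 kN/m
FS = 555.5 / 139.0 = 3.996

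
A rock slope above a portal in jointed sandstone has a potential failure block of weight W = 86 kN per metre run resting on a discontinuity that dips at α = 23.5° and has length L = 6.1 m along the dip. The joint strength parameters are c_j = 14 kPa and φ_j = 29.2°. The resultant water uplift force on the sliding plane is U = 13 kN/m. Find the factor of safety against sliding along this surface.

FS = 3.56

Resolving the block weight along and normal to the plane and applying the Mohr–Coulomb strength on the joint:
N' = W cosα − U = 86·cos23.5° − 13 = 65.9 kN/m
Driving force T = W sinα = 86·sin23.5° = 34.3 kN/m
Resisting force R = c_j·L + N'·tanφ_j = 14·6.1 + 65.9·tan29.2° = 85.4 + 36.8 = 122.2 kN/m
FS = R / T = 122.2 / 34.3 = 3.564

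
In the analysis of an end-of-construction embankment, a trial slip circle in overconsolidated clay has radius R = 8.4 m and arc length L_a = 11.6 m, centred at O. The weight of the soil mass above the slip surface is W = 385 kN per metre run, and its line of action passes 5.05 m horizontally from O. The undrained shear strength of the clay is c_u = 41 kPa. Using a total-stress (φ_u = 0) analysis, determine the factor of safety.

Taking moments about the centre O, the resisting moment is provided by the undrained shear strength acting along the arc:
M_R = c_u·L_a·R = 41·11.60·8.4 = 3995.0 kN·m/m
M_D = W·d = 385·5.05 = 1944.2 kN·m/m
FS = M_R / M_D = 3995.0 / 1944.2 = 2.055

FS = 2.05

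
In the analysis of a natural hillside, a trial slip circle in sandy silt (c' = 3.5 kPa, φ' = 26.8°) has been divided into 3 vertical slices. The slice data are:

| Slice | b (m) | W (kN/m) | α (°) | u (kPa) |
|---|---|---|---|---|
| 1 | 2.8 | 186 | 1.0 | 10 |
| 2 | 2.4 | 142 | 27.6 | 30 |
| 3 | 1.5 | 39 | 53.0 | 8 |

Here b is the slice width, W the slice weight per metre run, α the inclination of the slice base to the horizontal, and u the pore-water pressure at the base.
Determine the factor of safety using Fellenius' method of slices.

Ordinary method of slices: FS = Σ[c'·Δl_i + (W_i cosα_i − u_i·Δl_i)·tanφ'] / Σ W_i sinα_i, with Δl_i = b_i / cosα_i.
Slice 1: Δl = 2.8/cos1.0° = 2.800 m; N'_1 = 186·cos1.0° − 10·2.800 = 158.0; c'Δl = 9.80; W sinα = 3.2
Slice 2: Δl = 2.4/cos27.6° = 2.708 m; N'_2 = 142·cos27.6° − 30·2.708 = 44.6; c'Δl = 9.48; W sinα = 65.8
Slice 3: Δl = 1.5/cos53.0° = 2.492 m; N'_3 = 39·cos53.0° − 8·2.492 = 3.5; c'Δl = 8.72; W sinα = 31.1
Σc'Δl = 28.0 kN/m; ΣN' = 206.1 kN/m; ΣW sinα = 100.2 kN/m
Resisting = 28.0 + 206.1·tan26.8° = 28.0 + 104.1 = 132.1 kN/m
FS = 132.1 / 100.2 = 1.319

FS = 1.32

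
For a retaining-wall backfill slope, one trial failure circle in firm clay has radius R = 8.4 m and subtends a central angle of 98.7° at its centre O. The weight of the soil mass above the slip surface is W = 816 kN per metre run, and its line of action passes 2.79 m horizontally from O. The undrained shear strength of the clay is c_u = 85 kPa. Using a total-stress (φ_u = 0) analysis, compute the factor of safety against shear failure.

Taking moments about the centre O, the resisting moment is provided by the undrained shear strength acting along the arc:
Arc length L_a = R·θ = 8.4·(98.7°·π/180) = 8.4·1.7226 = 14.47 m
M_R = c_u·L_a·R = 85·14.47·8.4 = 10331.7 kN·m/m
M_D = W·d = 816·2.79 = 2276.6 kN·m/m
FS = M_R / M_D = 10331.7 / 2276.6 = 4.538

FS = 4.54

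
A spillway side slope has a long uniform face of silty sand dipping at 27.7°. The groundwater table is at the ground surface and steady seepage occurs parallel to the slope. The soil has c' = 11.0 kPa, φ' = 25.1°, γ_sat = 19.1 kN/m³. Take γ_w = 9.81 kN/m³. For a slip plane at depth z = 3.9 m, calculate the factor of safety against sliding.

FS = 0.79

With seepage parallel to the slope and the water table at the surface, the effective normal stress on the slip plane uses the buoyant unit weight γ' = γ_sat − γ_w while the driving shear stress uses γ_sat:
FS = [c' + γ' z cos²β tanφ'] / [γ_sat z sinβ cosβ]
γ' = 19.1 − 9.81 = 9.29 kN/m³
Numerator = 11.0 + 9.29·3.9·cos²27.7°·tan25.1° = 11.0 + 9.29·3.9·0.7839·0.4684 = 24.305 kPa
Denominator = 19.1·3.9·sin27.7°·cos27.7° = 19.1·3.9·0.4648·0.8854 = 30.658 kPa
FS = 24.305 / 30.658 = 0.793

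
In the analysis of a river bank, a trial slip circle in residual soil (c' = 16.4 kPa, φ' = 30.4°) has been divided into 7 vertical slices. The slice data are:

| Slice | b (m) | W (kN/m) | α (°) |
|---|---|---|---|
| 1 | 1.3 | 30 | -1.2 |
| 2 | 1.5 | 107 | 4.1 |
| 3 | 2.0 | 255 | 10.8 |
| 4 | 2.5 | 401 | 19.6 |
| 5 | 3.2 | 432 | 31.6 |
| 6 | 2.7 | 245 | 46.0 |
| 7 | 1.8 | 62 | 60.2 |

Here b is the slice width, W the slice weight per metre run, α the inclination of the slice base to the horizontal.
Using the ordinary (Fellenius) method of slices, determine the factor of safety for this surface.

FS = 1.69

Ordinary method of slices: FS = Σ[c'·Δl_i + (W_i cosα_i)·tanφ'] / Σ W_i sinα_i, with Δl_i = b_i / cosα_i.
Slice 1: Δl = 1.3/cos(-1.2°) = 1.300 m; N'_1 = 30·cos(-1.2°) = 30.0; c'Δl = 21.32; W sinα = -0.6
Slice 2: Δl = 1.5/cos4.1° = 1.504 m; N'_2 = 107·cos4.1° = 106.7; c'Δl = 24.66; W sinα = 7.7
Slice 3: Δl = 2.0/cos10.8° = 2.036 m; N'_3 = 255·cos10.8° = 250.5; c'Δl = 33.39; W sinα = 47.8
Slice 4: Δl = 2.5/cos19.6° = 2.654 m; N'_4 = 401·cos19.6° = 377.8; c'Δl = 43.52; W sinα = 134.5
Slice 5: Δl = 3.2/cos31.6° = 3.757 m; N'_5 = 432·cos31.6° = 367.9; c'Δl = 61.62; W sinα = 226.4
Slice 6: Δl = 2.7/cos46.0° = 3.887 m; N'_6 = 245·cos46.0° = 170.2; c'Δl = 63.74; W sinα = 176.2
Slice 7: Δl = 1.8/cos60.2° = 3.622 m; N'_7 = 62·cos60.2° = 30.8; c'Δl = 59.40; W sinα = 53.8
Σc'Δl = 307.7 kN/m; ΣN' = 1333.9 kN/m; ΣW sinα = 645.7 kN/m
Resisting = 307.7 + 1333.9·tan30.4° = 307.7 + 782.6 = 1090.3 kN/m
FS = 1090.3 / 645.7 = 1.688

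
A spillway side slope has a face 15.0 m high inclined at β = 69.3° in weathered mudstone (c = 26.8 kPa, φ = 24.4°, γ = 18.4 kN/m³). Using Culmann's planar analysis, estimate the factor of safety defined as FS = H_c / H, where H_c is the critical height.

FS = 1.13

H_c = (4c/γ) · sinβ cosφ / [1 − cos(β − φ)]
    = (4·26.8/18.4) · sin69.3°·cos24.4° / [1 − cos44.9°]
    = 5.826 · 0.8519 / 0.2917 = 17.02 m
FS = H_c / H = 17.02 / 15.0 = 1.134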